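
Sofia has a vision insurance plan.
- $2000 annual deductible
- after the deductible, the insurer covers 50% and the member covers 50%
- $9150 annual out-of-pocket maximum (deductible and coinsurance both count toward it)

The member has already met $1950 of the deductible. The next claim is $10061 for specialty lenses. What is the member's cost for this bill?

$1950 of the $2000 deductible is already met, leaving $50.
After the $50 deductible portion, $10061 − $50 = $10011 is subject to coinsurance.
Member's 50% share of $10011 is $5005.50.
That puts the member's cost at $50 + $5005.50 = $5055.50 before any cap.
Cumulative spending $1950 + $5055.50 = $7005.50 stays under the $9150 maximum.

$5055.50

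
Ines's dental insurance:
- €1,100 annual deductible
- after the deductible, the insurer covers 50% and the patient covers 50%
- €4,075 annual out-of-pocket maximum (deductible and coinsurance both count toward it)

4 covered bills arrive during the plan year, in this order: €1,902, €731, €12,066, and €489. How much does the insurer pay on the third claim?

€9,857.50

Claim 1 — €1,902: €1,100 to deductible, leaving €802; patient's 50% is €401. Patient owes €1,501 (running OOP €1,501). Plan pays €1,902 − €1,501 = €401.
Claim 2 — €731: deductible met; 50% of €731 = €365.50. Patient pays €365.50; OOP now €1,866.50. Plan pays €731 − €365.50 = €365.50.
Claim 3 — €12,066: 50% coinsurance on €12,066 = €6,033. That would push OOP to €7,899.50, over the €4,075 cap, so patient pays €4,075 − €1,866.50 = €2,208.50. Plan pays €12,066 − €2,208.50 = €9,857.50.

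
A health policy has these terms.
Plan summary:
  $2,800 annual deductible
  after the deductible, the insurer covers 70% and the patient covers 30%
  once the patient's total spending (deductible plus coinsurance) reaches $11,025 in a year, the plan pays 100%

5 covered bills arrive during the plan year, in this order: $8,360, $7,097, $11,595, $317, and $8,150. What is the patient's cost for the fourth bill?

Claim 1 — $8,360: $2,800 finishes the deductible; $5,560 goes to coinsurance; patient's 30% is $1,668. Cost to patient: $4,468. OOP to date $4,468.
Claim 2 — $7,097: 30% coinsurance on $7,097 = $2,129.10. Patient owes $2,129.10 (running OOP $6,597.10).
Claim 3 — $11,595: deductible met; 30% of $11,595 = $3,478.50. Patient pays $3,478.50; OOP now $10,075.60.
Claim 4 — $317: deductible already satisfied, so patient's share is 30% × $317 = $95.10. Patient owes $95.10 (running OOP $10,170.70).

$95.10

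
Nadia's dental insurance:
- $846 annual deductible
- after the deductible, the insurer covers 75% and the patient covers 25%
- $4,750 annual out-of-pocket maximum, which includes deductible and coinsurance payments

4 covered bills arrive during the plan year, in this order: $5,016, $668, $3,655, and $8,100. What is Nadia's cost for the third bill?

$913.75

Bill 1, $5,016: $846 finishes the deductible; $4,170 goes to coinsurance; 25% of $4,170 = $1,042.50. Patient owes $1,888.50 (running OOP $1,888.50).
Bill 2, $668: deductible met; 25% of $668 = $167. Patient owes $167 (running OOP $2,055.50).
Bill 3, $3,655: 25% coinsurance on $3,655 = $913.75. Cost to patient: $913.75. OOP to date $2,969.25.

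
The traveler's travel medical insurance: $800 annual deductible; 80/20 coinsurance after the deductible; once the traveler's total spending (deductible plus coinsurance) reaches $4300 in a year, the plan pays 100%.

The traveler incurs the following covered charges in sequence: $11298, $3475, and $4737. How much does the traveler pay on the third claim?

#1 ($11298): $800 finishes the deductible; $10498 goes to coinsurance; traveler's 20% is $2099.60. Cost to traveler: $2899.60. OOP to date $2899.60.
#2 ($3475): deductible met; 20% of $3475 = $695. Cost to traveler: $695. OOP to date $3594.60.
#3 ($4737): deductible already satisfied, so traveler's share is 20% × $4737 = $947.40. That would push OOP to $4542, over the $4300 cap, so traveler pays $4300 − $3594.60 = $705.40.

$705.40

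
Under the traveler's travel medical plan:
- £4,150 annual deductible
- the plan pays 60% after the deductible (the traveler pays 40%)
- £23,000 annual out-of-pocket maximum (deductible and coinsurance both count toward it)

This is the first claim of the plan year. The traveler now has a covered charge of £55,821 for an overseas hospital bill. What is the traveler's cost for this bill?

£23,000

Nothing has been paid toward the £4,150 deductible, so the first £4,150 of this charge is applied there.
After the £4,150 deductible portion, £55,821 − £4,150 = £51,671 is subject to coinsurance.
Traveler's 40% share of £51,671 is £20,668.40.
Traveler responsibility before any cap: £4,150 + £20,668.40 = £24,818.40.
Adding £24,818.40 to the £0 already spent would give £24,818.40, which exceeds the £23,000 cap; the traveler pays just £23,000 − £0 = £23,000.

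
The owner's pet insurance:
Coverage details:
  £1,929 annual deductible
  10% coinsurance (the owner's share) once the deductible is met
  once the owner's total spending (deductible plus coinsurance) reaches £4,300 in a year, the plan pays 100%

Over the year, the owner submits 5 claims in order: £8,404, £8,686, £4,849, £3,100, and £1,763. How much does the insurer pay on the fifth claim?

£1,703

#1 (£8,404): deductible takes £1,929, £6,475 remains; owner's 10% is £647.50. Cost to owner: £2,576.50. OOP to date £2,576.50. Plan pays £8,404 − £2,576.50 = £5,827.50.
#2 (£8,686): 10% coinsurance on £8,686 = £868.60. Owner pays £868.60; OOP now £3,445.10. Plan pays £8,686 − £868.60 = £7,817.40.
#3 (£4,849): 10% coinsurance on £4,849 = £484.90. Owner pays £484.90; OOP now £3,930. Plan pays £4,849 − £484.90 = £4,364.10.
#4 (£3,100): deductible met; 10% of £3,100 = £310. Owner owes £310 (running OOP £4,240). Plan pays £3,100 − £310 = £2,790.
#5 (£1,763): deductible met; 10% of £1,763 = £176.30. OOP would hit £4,416.30 > £4,300, so the cap limits the owner to £4,300 − £4,240 = £60. Insurer: £1,763 − £60 = £1,703.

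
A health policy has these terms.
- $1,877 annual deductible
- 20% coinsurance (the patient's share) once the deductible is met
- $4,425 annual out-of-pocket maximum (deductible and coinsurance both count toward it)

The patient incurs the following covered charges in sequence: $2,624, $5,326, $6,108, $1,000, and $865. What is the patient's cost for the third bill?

#1 ($2,624): $1,877 finishes the deductible; $747 goes to coinsurance; 20% of $747 = $149.40. Patient owes $2,026.40 (running OOP $2,026.40).
#2 ($5,326): deductible met; 20% of $5,326 = $1,065.20. Patient pays $1,065.20; OOP now $3,091.60.
#3 ($6,108): 20% coinsurance on $6,108 = $1,221.60. Patient pays $1,221.60; OOP now $4,313.20.

$1,221.60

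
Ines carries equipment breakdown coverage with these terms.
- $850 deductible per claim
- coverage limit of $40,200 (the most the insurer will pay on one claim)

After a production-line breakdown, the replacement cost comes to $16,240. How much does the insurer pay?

After the deductible, $16,240 − $850 = $15,390 remains.
$15,390 ≤ $40,200, so the limit doesn't bind; insurer pays $15,390.

$15,390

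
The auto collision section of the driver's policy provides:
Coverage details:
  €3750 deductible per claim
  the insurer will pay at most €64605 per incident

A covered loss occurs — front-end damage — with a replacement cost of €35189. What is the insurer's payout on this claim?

Subtract the deductible: €35189 − €3750 = €31439.
€31439 is within the €64605 limit, so the insurer pays €31439.

€31439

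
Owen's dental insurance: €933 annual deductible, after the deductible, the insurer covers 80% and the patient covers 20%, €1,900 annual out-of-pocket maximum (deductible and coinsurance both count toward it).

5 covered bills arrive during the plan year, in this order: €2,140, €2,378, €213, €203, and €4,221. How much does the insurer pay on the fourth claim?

Claim 1 (€2,140): €933 to deductible, leaving €1,207; 20% of €1,207 = €241.40. Cost to patient: €1,174.40. OOP to date €1,174.40. Plan pays €2,140 − €1,174.40 = €965.60.
Claim 2 (€2,378): deductible already satisfied, so patient's share is 20% × €2,378 = €475.60. Patient pays €475.60; OOP now €1,650. Plan pays €2,378 − €475.60 = €1,902.40.
Claim 3 (€213): deductible already satisfied, so patient's share is 20% × €213 = €42.60. Cost to patient: €42.60. OOP to date €1,692.60. Insurer: €213 − €42.60 = €170.40.
Claim 4 (€203): 20% coinsurance on €203 = €40.60. Patient pays €40.60; OOP now €1,733.20. Insurer: €203 − €40.60 = €162.40.

€162.40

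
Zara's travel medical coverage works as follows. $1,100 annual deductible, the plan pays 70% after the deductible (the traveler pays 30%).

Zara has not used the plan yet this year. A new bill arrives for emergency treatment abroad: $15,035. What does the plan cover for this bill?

$9,754.50

Nothing has been paid toward the $1,100 deductible, so the first $1,100 of this charge is applied there.
The remaining $13,935 (= $15,035 − $1,100) moves to coinsurance.
Coinsurance: $13,935 × 30% = $4,180.50.
So the traveler owes $1,100 + $4,180.50 = $5,280.50.
The insurer covers the remainder: $15,035 − $5,280.50 = $9,754.50.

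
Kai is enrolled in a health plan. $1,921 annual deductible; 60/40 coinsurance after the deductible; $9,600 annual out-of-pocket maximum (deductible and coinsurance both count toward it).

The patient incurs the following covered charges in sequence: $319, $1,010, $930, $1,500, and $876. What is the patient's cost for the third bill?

Claim 1 — $319: fully absorbed by the deductible. Cost to patient: $319. OOP to date $319.
Claim 2 — $1,010: all of it applies to the deductible. Patient pays $1,010; OOP now $1,329.
Claim 3 — $930: $592 to deductible, leaving $338; patient's 40% is $135.20. Patient owes $727.20 (running OOP $2,056.20).

$727.20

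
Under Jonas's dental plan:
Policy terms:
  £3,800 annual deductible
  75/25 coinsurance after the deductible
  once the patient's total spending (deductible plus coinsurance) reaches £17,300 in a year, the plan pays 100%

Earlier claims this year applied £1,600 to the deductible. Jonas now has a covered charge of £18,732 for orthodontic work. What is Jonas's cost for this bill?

Remaining deductible: £3,800 − £1,600 = £2,200.
After the £2,200 deductible portion, £18,732 − £2,200 = £16,532 is subject to coinsurance.
Coinsurance: £16,532 × 25% = £4,133.
Patient responsibility before any cap: £2,200 + £4,133 = £6,333.
Year-to-date out-of-pocket becomes £1,600 + £6,333 = £7,933, still under the £17,300 maximum, so no cap applies.

£6,333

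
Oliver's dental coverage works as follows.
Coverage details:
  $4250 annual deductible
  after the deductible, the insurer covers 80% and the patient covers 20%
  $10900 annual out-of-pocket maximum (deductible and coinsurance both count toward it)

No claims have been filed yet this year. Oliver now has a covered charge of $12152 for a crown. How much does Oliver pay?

$5830.40

Deductible not yet touched, so the first $4250 of the bill goes to the deductible.
After the $4250 deductible portion, $12152 − $4250 = $7902 is subject to coinsurance.
20% of $7902 = $1580.40 falls to the patient.
Patient responsibility before any cap: $4250 + $1580.40 = $5830.40.
Total out-of-pocket so far would be $0 + $5830.40 = $5830.40, below the $10900 cap — no reduction.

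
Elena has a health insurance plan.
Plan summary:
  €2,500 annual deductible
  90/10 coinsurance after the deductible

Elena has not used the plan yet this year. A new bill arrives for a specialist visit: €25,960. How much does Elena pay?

Nothing has been paid toward the €2,500 deductible, so the first €2,500 of this charge is applied there.
The remaining €23,460 (= €25,960 − €2,500) moves to coinsurance.
Patient's 10% share of €23,460 is €2,346.
So the patient owes €2,500 + €2,346 = €4,846.

€4,846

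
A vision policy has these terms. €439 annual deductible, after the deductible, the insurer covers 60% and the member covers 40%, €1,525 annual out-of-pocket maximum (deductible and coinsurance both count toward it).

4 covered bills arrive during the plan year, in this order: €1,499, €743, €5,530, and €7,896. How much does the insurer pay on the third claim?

€5,165.20

#1 (€1,499): €439 to deductible, leaving €1,060; coinsurance €1,060 × 40% = €424. Cost to member: €863. OOP to date €863. Insurer: €1,499 − €863 = €636.
#2 (€743): deductible already satisfied, so member's share is 40% × €743 = €297.20. Member owes €297.20 (running OOP €1,160.20). Insurer: €743 − €297.20 = €445.80.
#3 (€5,530): deductible met; 40% of €5,530 = €2,212. Adding that to €1,160.20 gives €3,372.20, past the €1,525 cap; member pays only €1,525 − €1,160.20 = €364.80. Plan pays €5,530 − €364.80 = €5,165.20.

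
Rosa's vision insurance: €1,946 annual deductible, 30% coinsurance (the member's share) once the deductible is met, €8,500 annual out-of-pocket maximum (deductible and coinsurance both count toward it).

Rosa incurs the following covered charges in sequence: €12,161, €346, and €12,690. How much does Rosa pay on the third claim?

Claim 1 (€12,161): €1,946 finishes the deductible; €10,215 goes to coinsurance; 30% of €10,215 = €3,064.50. Member owes €5,010.50 (running OOP €5,010.50).
Claim 2 (€346): deductible met; 30% of €346 = €103.80. Member owes €103.80 (running OOP €5,114.30).
Claim 3 (€12,690): 30% coinsurance on €12,690 = €3,807. Adding that to €5,114.30 gives €8,921.30, past the €8,500 cap; member pays only €8,500 − €5,114.30 = €3,385.70.

€3,385.70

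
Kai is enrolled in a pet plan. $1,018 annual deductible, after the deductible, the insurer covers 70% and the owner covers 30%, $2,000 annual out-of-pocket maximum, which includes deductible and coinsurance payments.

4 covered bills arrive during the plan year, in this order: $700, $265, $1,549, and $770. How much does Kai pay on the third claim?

#1 ($700): all of it applies to the deductible. Owner pays $700; OOP now $700.
#2 ($265): fully absorbed by the deductible. Owner pays $265; OOP now $965.
#3 ($1,549): $53 to deductible, leaving $1,496; coinsurance $1,496 × 30% = $448.80. Owner pays $501.80; OOP now $1,466.80.

$501.80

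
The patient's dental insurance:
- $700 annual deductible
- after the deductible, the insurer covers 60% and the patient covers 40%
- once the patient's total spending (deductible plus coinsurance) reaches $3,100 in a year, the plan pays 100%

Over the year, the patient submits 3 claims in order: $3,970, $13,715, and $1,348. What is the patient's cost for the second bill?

$1,092

Claim 1 ($3,970): $700 to deductible, leaving $3,270; patient's 40% is $1,308. Patient pays $2,008; OOP now $2,008.
Claim 2 ($13,715): deductible already satisfied, so patient's share is 40% × $13,715 = $5,486. OOP would hit $7,494 > $3,100, so the cap limits the patient to $3,100 − $2,008 = $1,092.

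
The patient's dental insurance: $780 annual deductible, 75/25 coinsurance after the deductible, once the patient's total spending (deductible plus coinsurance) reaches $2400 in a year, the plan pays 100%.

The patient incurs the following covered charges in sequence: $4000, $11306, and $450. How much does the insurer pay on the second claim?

Claim 1 — $4000: deductible takes $780, $3220 remains; coinsurance $3220 × 25% = $805. Cost to patient: $1585. OOP to date $1585. Insurer: $4000 − $1585 = $2415.
Claim 2 — $11306: deductible already satisfied, so patient's share is 25% × $11306 = $2826.50. That would push OOP to $4411.50, over the $2400 cap, so patient pays $2400 − $1585 = $815. Insurer: $11306 − $815 = $10491.

$10491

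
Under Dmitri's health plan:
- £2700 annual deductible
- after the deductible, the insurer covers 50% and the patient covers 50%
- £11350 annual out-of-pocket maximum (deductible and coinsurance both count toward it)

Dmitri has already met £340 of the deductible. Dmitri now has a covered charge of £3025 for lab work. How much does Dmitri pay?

£340 of the £2700 deductible is already met, leaving £2360.
The remaining £665 (= £3025 − £2360) moves to coinsurance.
Coinsurance: £665 × 50% = £332.50.
So the patient owes £2360 + £332.50 = £2692.50 before any cap.
Year-to-date out-of-pocket becomes £340 + £2692.50 = £3032.50, still under the £11350 maximum, so no cap applies.

£2692.50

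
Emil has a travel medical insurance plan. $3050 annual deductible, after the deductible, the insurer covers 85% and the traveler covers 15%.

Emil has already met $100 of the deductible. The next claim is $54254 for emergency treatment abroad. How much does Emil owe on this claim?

$10645.60

Deductible still to meet: $3050 − $100 = $2950.
The remaining $51304 (= $54254 − $2950) moves to coinsurance.
Coinsurance: $51304 × 15% = $7695.60.
So the traveler owes $2950 + $7695.60 = $10645.60.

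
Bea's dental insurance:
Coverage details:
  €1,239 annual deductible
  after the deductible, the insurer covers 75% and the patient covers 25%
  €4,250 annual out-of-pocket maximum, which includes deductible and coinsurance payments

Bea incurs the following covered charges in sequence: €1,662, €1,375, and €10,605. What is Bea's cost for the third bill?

€2,561.50

Claim 1 (€1,662): €1,239 finishes the deductible; €423 goes to coinsurance; 25% of €423 = €105.75. Cost to patient: €1,344.75. OOP to date €1,344.75.
Claim 2 (€1,375): deductible already satisfied, so patient's share is 25% × €1,375 = €343.75. Patient pays €343.75; OOP now €1,688.50.
Claim 3 (€10,605): deductible already satisfied, so patient's share is 25% × €10,605 = €2,651.25. That would push OOP to €4,339.75, over the €4,250 cap, so patient pays €4,250 − €1,688.50 = €2,561.50.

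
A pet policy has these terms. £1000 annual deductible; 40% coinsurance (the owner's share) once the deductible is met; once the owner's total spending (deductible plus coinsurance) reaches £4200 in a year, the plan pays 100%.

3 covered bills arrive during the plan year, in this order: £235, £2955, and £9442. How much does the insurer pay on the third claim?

Claim 1 (£235): all of it applies to the deductible. Owner pays £235; OOP now £235. Insurer: £235 − £235 = £0.
Claim 2 (£2955): £765 to deductible, leaving £2190; owner's 40% is £876. Owner owes £1641 (running OOP £1876). Plan pays £2955 − £1641 = £1314.
Claim 3 (£9442): 40% coinsurance on £9442 = £3776.80. OOP would hit £5652.80 > £4200, so the cap limits the owner to £4200 − £1876 = £2324. Plan pays £9442 − £2324 = £7118.

£7118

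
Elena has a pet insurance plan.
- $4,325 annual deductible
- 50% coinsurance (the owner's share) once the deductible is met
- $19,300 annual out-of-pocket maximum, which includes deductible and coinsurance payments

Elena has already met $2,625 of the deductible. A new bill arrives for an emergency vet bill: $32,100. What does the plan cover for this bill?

$15,425

Deductible still to meet: $4,325 − $2,625 = $1,700.
The remaining $30,400 (= $32,100 − $1,700) moves to coinsurance.
Coinsurance: $30,400 × 50% = $15,200.
So the owner owes $1,700 + $15,200 = $16,900 before any cap.
Adding $16,900 to the $2,625 already spent would give $19,525, which exceeds the $19,300 cap; the owner pays just $19,300 − $2,625 = $16,675.
Insurer pays the balance: $32,100 − $16,675 = $15,425.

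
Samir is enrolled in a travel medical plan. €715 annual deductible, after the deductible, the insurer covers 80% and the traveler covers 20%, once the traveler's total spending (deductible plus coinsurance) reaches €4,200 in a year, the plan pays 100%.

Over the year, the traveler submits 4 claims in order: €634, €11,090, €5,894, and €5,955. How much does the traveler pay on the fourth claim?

€104.40

Claim 1 — €634: entire amount goes to the deductible. Traveler pays €634; OOP now €634.
Claim 2 — €11,090: €81 finishes the deductible; €11,009 goes to coinsurance; 20% of €11,009 = €2,201.80. Traveler owes €2,282.80 (running OOP €2,916.80).
Claim 3 — €5,894: deductible met; 20% of €5,894 = €1,178.80. Traveler pays €1,178.80; OOP now €4,095.60.
Claim 4 — €5,955: 20% coinsurance on €5,955 = €1,191. OOP would hit €5,286.60 > €4,200, so the cap limits the traveler to €4,200 − €4,095.60 = €104.40.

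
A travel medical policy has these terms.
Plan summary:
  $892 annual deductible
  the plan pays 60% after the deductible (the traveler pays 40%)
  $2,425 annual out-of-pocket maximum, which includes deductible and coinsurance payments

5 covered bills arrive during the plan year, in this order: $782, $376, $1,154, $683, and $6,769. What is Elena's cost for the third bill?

Bill 1, $782: entire amount goes to the deductible. Traveler owes $782 (running OOP $782).
Bill 2, $376: $110 finishes the deductible; $266 goes to coinsurance; 40% of $266 = $106.40. Traveler owes $216.40 (running OOP $998.40).
Bill 3, $1,154: deductible already satisfied, so traveler's share is 40% × $1,154 = $461.60. Traveler pays $461.60; OOP now $1,460.

$461.60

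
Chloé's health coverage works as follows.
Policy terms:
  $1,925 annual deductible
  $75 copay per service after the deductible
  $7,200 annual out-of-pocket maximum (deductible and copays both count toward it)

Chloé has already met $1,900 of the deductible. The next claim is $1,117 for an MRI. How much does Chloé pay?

$100

Deductible still to meet: $1,925 − $1,900 = $25.
That leaves $1,117 − $25 = $1,092 for the copay.
Copay on this service: $75.
That puts the patient's cost at $25 + $75 = $100 before any cap.
Year-to-date out-of-pocket becomes $1,900 + $100 = $2,000, still under the $7,200 maximum, so no cap applies.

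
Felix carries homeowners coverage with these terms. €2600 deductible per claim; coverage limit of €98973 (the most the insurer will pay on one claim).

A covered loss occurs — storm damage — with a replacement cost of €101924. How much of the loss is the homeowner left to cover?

Subtract the deductible: €101924 − €2600 = €99324.
€99324 exceeds the €98973 limit, so the insurer pays the limit: €98973.
The homeowner bears the rest of the original loss: €101924 − €98973 = €2951.

€2951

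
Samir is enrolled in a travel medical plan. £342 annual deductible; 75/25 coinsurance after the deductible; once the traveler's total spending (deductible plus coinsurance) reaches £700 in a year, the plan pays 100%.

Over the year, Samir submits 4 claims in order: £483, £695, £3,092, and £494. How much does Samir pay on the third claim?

£149

Claim 1 (£483): £342 finishes the deductible; £141 goes to coinsurance; coinsurance £141 × 25% = £35.25. Cost to traveler: £377.25. OOP to date £377.25.
Claim 2 (£695): deductible met; 25% of £695 = £173.75. Traveler owes £173.75 (running OOP £551).
Claim 3 (£3,092): 25% coinsurance on £3,092 = £773. That would push OOP to £1,324, over the £700 cap, so traveler pays £700 − £551 = £149.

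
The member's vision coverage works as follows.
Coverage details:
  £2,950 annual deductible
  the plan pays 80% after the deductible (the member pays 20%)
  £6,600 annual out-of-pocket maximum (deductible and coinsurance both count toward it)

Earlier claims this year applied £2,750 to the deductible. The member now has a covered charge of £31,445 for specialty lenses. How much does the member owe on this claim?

£3,850

£2,750 of the £2,950 deductible is already met, leaving £200.
That leaves £31,445 − £200 = £31,245 for coinsurance.
20% of £31,245 = £6,249 falls to the member.
That puts the member's cost at £200 + £6,249 = £6,449 before any cap.
Adding £6,449 to the £2,750 already spent would give £9,199, which exceeds the £6,600 cap; the member pays just £6,600 − £2,750 = £3,850.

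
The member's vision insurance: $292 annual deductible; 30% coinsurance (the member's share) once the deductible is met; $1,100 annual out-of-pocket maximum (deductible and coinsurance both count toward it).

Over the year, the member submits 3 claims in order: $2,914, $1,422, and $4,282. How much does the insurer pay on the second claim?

Claim 1 — $2,914: $292 to deductible, leaving $2,622; coinsurance $2,622 × 30% = $786.60. Member pays $1,078.60; OOP now $1,078.60. Insurer: $2,914 − $1,078.60 = $1,835.40.
Claim 2 — $1,422: 30% coinsurance on $1,422 = $426.60. OOP would hit $1,505.20 > $1,100, so the cap limits the member to $1,100 − $1,078.60 = $21.40. Insurer: $1,422 − $21.40 = $1,400.60.

$1,400.60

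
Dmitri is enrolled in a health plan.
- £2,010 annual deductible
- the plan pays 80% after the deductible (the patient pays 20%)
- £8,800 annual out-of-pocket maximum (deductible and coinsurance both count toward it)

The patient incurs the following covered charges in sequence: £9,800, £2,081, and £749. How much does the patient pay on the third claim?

£149.80

Claim 1 (£9,800): £2,010 to deductible, leaving £7,790; coinsurance £7,790 × 20% = £1,558. Patient owes £3,568 (running OOP £3,568).
Claim 2 (£2,081): 20% coinsurance on £2,081 = £416.20. Patient pays £416.20; OOP now £3,984.20.
Claim 3 (£749): 20% coinsurance on £749 = £149.80. Patient owes £149.80 (running OOP £4,134).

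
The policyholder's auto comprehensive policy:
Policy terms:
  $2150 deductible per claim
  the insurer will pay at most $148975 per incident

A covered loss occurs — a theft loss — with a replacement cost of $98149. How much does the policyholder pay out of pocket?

Less the $2150 deductible: $98149 − $2150 = $95999.
That's under the $148975 cap, so the insurer reimburses the full $95999.
The policyholder bears the rest of the original loss: $98149 − $95999 = $2150.

$2150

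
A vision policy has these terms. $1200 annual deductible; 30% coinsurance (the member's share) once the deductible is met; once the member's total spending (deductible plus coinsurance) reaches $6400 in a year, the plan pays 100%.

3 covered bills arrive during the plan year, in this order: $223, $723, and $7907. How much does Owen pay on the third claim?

$2549.90

#1 ($223): fully absorbed by the deductible. Member pays $223; OOP now $223.
#2 ($723): fully absorbed by the deductible. Member pays $723; OOP now $946.
#3 ($7907): deductible takes $254, $7653 remains; member's 30% is $2295.90. Member pays $2549.90; OOP now $3495.90.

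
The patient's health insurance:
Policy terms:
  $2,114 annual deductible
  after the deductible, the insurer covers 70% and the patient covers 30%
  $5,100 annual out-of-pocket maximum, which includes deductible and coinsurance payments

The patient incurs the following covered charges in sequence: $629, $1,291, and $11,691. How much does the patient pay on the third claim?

Claim 1 ($629): fully absorbed by the deductible. Cost to patient: $629. OOP to date $629.
Claim 2 ($1,291): all of it applies to the deductible. Patient pays $1,291; OOP now $1,920.
Claim 3 ($11,691): $194 finishes the deductible; $11,497 goes to coinsurance; patient's 30% is $3,449.10. Deductible plus coinsurance: $194 + $3,449.10 = $3,643.10. OOP would hit $5,563.10 > $5,100, so the cap limits the patient to $5,100 − $1,920 = $3,180.

$3,180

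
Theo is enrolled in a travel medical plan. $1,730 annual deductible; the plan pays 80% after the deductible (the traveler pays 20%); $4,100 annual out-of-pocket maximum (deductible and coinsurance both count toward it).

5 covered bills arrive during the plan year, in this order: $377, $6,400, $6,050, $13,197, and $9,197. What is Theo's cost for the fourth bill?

Claim 1 — $377: fully absorbed by the deductible. Traveler pays $377; OOP now $377.
Claim 2 — $6,400: $1,353 to deductible, leaving $5,047; coinsurance $5,047 × 20% = $1,009.40. Cost to traveler: $2,362.40. OOP to date $2,739.40.
Claim 3 — $6,050: deductible already satisfied, so traveler's share is 20% × $6,050 = $1,210. Traveler owes $1,210 (running OOP $3,949.40).
Claim 4 — $13,197: deductible already satisfied, so traveler's share is 20% × $13,197 = $2,639.40. That would push OOP to $6,588.80, over the $4,100 cap, so traveler pays $4,100 − $3,949.40 = $150.60.

$150.60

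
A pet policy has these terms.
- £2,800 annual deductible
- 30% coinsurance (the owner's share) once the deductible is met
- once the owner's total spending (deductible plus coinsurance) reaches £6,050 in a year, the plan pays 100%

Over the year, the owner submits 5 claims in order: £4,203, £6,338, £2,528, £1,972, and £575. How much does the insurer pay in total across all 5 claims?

£9,566

Claim 1 — £4,203: £2,800 to deductible, leaving £1,403; owner's 30% is £420.90. Owner owes £3,220.90 (running OOP £3,220.90). Plan pays £4,203 − £3,220.90 = £982.10.
Claim 2 — £6,338: 30% coinsurance on £6,338 = £1,901.40. Cost to owner: £1,901.40. OOP to date £5,122.30. Plan pays £6,338 − £1,901.40 = £4,436.60.
Claim 3 — £2,528: deductible met; 30% of £2,528 = £758.40. Owner pays £758.40; OOP now £5,880.70. Insurer: £2,528 − £758.40 = £1,769.60.
Claim 4 — £1,972: deductible met; 30% of £1,972 = £591.60. Adding that to £5,880.70 gives £6,472.30, past the £6,050 cap; owner pays only £6,050 − £5,880.70 = £169.30. Insurer: £1,972 − £169.30 = £1,802.70.
Claim 5 — £575: deductible met; 30% of £575 = £172.50. That would push OOP to £6,222.50, over the £6,050 cap, so owner pays £6,050 − £6,050 = £0. Insurer: £575 − £0 = £575.
Insurer total = bills − owner's total = £15,616 − £6,050 = £9,566.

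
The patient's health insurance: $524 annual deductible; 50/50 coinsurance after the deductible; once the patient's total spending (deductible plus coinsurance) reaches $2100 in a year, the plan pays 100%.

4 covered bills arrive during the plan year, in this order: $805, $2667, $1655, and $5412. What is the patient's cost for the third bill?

$102

Bill 1, $805: $524 to deductible, leaving $281; 50% of $281 = $140.50. Cost to patient: $664.50. OOP to date $664.50.
Bill 2, $2667: deductible met; 50% of $2667 = $1333.50. Cost to patient: $1333.50. OOP to date $1998.
Bill 3, $1655: deductible already satisfied, so patient's share is 50% × $1655 = $827.50. Adding that to $1998 gives $2825.50, past the $2100 cap; patient pays only $2100 − $1998 = $102.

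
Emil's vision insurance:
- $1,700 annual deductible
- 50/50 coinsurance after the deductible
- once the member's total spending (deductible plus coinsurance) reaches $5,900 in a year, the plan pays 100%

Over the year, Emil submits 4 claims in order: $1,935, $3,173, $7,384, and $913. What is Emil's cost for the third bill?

Claim 1 — $1,935: deductible takes $1,700, $235 remains; coinsurance $235 × 50% = $117.50. Member pays $1,817.50; OOP now $1,817.50.
Claim 2 — $3,173: deductible already satisfied, so member's share is 50% × $3,173 = $1,586.50. Member pays $1,586.50; OOP now $3,404.
Claim 3 — $7,384: deductible already satisfied, so member's share is 50% × $7,384 = $3,692. Adding that to $3,404 gives $7,096, past the $5,900 cap; member pays only $5,900 − $3,404 = $2,496.

$2,496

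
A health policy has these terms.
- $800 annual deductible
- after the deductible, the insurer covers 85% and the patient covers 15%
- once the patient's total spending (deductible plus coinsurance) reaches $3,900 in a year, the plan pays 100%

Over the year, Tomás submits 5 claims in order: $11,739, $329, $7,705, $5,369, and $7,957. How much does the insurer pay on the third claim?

#1 ($11,739): deductible takes $800, $10,939 remains; patient's 15% is $1,640.85. Patient owes $2,440.85 (running OOP $2,440.85). Insurer: $11,739 − $2,440.85 = $9,298.15.
#2 ($329): deductible met; 15% of $329 = $49.35. Cost to patient: $49.35. OOP to date $2,490.20. Plan pays $329 − $49.35 = $279.65.
#3 ($7,705): deductible already satisfied, so patient's share is 15% × $7,705 = $1,155.75. Patient pays $1,155.75; OOP now $3,645.95. Insurer: $7,705 − $1,155.75 = $6,549.25.

$6,549.25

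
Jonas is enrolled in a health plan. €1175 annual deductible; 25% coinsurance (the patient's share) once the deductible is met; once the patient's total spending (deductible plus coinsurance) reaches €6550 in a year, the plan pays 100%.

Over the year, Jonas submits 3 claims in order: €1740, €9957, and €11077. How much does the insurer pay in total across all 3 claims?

#1 (€1740): deductible takes €1175, €565 remains; 25% of €565 = €141.25. Patient owes €1316.25 (running OOP €1316.25). Plan pays €1740 − €1316.25 = €423.75.
#2 (€9957): deductible already satisfied, so patient's share is 25% × €9957 = €2489.25. Patient pays €2489.25; OOP now €3805.50. Insurer: €9957 − €2489.25 = €7467.75.
#3 (€11077): 25% coinsurance on €11077 = €2769.25. OOP would hit €6574.75 > €6550, so the cap limits the patient to €6550 − €3805.50 = €2744.50. Plan pays €11077 − €2744.50 = €8332.50.
Insurer total: €423.75 + €7467.75 + €8332.50 = €16224.

€16224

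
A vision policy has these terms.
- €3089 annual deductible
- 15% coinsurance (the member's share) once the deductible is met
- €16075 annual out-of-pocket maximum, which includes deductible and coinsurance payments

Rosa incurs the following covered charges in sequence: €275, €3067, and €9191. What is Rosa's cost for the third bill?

Claim 1 — €275: all of it applies to the deductible. Member owes €275 (running OOP €275).
Claim 2 — €3067: €2814 finishes the deductible; €253 goes to coinsurance; 15% of €253 = €37.95. Cost to member: €2851.95. OOP to date €3126.95.
Claim 3 — €9191: deductible already satisfied, so member's share is 15% × €9191 = €1378.65. Cost to member: €1378.65. OOP to date €4505.60.

€1378.65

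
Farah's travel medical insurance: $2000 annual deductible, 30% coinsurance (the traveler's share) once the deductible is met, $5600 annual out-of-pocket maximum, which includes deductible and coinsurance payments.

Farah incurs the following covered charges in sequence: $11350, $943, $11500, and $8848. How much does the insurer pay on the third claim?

$10987.90

#1 ($11350): $2000 to deductible, leaving $9350; 30% of $9350 = $2805. Cost to traveler: $4805. OOP to date $4805. Plan pays $11350 − $4805 = $6545.
#2 ($943): deductible already satisfied, so traveler's share is 30% × $943 = $282.90. Traveler owes $282.90 (running OOP $5087.90). Plan pays $943 − $282.90 = $660.10.
#3 ($11500): deductible met; 30% of $11500 = $3450. That would push OOP to $8537.90, over the $5600 cap, so traveler pays $5600 − $5087.90 = $512.10. Plan pays $11500 − $512.10 = $10987.90.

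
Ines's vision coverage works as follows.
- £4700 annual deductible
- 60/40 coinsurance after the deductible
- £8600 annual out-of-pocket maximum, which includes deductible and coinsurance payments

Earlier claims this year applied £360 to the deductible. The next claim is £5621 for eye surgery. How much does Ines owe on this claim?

Deductible still to meet: £4700 − £360 = £4340.
After the £4340 deductible portion, £5621 − £4340 = £1281 is subject to coinsurance.
Coinsurance: £1281 × 40% = £512.40.
Member responsibility before any cap: £4340 + £512.40 = £4852.40.
Year-to-date out-of-pocket becomes £360 + £4852.40 = £5212.40, still under the £8600 maximum, so no cap applies.

£4852.40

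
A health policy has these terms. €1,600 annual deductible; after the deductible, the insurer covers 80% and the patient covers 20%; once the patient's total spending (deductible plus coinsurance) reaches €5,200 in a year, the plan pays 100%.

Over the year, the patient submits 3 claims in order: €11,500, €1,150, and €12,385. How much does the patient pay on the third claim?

#1 (€11,500): deductible takes €1,600, €9,900 remains; 20% of €9,900 = €1,980. Patient owes €3,580 (running OOP €3,580).
#2 (€1,150): deductible already satisfied, so patient's share is 20% × €1,150 = €230. Cost to patient: €230. OOP to date €3,810.
#3 (€12,385): deductible already satisfied, so patient's share is 20% × €12,385 = €2,477. That would push OOP to €6,287, over the €5,200 cap, so patient pays €5,200 − €3,810 = €1,390.

€1,390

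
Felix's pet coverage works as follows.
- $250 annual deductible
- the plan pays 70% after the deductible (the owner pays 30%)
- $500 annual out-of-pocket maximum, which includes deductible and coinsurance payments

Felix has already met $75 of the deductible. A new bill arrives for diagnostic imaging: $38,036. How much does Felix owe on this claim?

$425

$75 of the $250 deductible is already met, leaving $175.
The remaining $37,861 (= $38,036 − $175) moves to coinsurance.
30% of $37,861 = $11,358.30 falls to the owner.
That puts the owner's cost at $175 + $11,358.30 = $11,533.30 before any cap.
Year-to-date out-of-pocket would reach $75 + $11,533.30 = $11,608.30, above the $500 maximum, so the owner pays only $500 − $75 = $425.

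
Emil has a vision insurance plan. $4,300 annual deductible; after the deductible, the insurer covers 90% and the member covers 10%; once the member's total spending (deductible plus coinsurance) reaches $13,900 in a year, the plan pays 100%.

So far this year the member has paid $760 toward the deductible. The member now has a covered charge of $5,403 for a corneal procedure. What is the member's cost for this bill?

$760 of the $4,300 deductible is already met, leaving $3,540.
That leaves $5,403 − $3,540 = $1,863 for coinsurance.
Member's 10% share of $1,863 is $186.30.
Member responsibility before any cap: $3,540 + $186.30 = $3,726.30.
Total out-of-pocket so far would be $760 + $3,726.30 = $4,486.30, below the $13,900 cap — no reduction.

$3,726.30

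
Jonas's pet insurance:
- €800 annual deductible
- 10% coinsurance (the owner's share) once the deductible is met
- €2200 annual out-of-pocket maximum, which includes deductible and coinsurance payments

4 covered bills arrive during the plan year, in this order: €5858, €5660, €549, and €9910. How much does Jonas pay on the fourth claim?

Bill 1, €5858: €800 finishes the deductible; €5058 goes to coinsurance; owner's 10% is €505.80. Cost to owner: €1305.80. OOP to date €1305.80.
Bill 2, €5660: deductible already satisfied, so owner's share is 10% × €5660 = €566. Owner owes €566 (running OOP €1871.80).
Bill 3, €549: deductible already satisfied, so owner's share is 10% × €549 = €54.90. Owner owes €54.90 (running OOP €1926.70).
Bill 4, €9910: 10% coinsurance on €9910 = €991. Adding that to €1926.70 gives €2917.70, past the €2200 cap; owner pays only €2200 − €1926.70 = €273.30.

€273.30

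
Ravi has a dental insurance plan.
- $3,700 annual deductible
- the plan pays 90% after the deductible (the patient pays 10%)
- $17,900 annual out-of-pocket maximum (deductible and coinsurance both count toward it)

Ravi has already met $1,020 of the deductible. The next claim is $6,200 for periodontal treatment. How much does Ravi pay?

$1,020 of the $3,700 deductible is already met, leaving $2,680.
That leaves $6,200 − $2,680 = $3,520 for coinsurance.
Coinsurance: $3,520 × 10% = $352.
So the patient owes $2,680 + $352 = $3,032 before any cap.
Year-to-date out-of-pocket becomes $1,020 + $3,032 = $4,052, still under the $17,900 maximum, so no cap applies.

$3,032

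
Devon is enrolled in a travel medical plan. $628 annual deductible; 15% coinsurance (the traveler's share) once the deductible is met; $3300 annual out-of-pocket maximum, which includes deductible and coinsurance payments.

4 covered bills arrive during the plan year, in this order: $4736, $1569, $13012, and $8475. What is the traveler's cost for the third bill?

$1820.45

#1 ($4736): deductible takes $628, $4108 remains; traveler's 15% is $616.20. Cost to traveler: $1244.20. OOP to date $1244.20.
#2 ($1569): 15% coinsurance on $1569 = $235.35. Cost to traveler: $235.35. OOP to date $1479.55.
#3 ($13012): deductible already satisfied, so traveler's share is 15% × $13012 = $1951.80. Adding that to $1479.55 gives $3431.35, past the $3300 cap; traveler pays only $3300 − $1479.55 = $1820.45.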